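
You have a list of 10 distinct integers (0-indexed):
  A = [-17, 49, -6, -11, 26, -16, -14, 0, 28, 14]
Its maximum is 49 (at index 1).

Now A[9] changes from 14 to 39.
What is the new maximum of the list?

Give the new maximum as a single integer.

Answer: 49

Derivation:
Old max = 49 (at index 1)
Change: A[9] 14 -> 39
Changed element was NOT the old max.
  New max = max(old_max, new_val) = max(49, 39) = 49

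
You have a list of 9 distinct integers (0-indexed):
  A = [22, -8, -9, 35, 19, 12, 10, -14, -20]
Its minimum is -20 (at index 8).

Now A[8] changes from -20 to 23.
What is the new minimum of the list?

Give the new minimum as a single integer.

Old min = -20 (at index 8)
Change: A[8] -20 -> 23
Changed element WAS the min. Need to check: is 23 still <= all others?
  Min of remaining elements: -14
  New min = min(23, -14) = -14

Answer: -14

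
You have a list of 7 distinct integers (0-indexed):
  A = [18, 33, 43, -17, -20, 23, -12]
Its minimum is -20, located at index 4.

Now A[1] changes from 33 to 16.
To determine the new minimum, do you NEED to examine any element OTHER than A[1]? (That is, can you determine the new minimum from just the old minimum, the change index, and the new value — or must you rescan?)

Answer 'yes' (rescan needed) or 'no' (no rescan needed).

Old min = -20 at index 4
Change at index 1: 33 -> 16
Index 1 was NOT the min. New min = min(-20, 16). No rescan of other elements needed.
Needs rescan: no

Answer: no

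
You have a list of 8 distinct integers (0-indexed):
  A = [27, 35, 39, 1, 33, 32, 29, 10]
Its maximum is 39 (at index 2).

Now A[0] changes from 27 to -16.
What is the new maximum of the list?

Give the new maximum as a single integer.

Answer: 39

Derivation:
Old max = 39 (at index 2)
Change: A[0] 27 -> -16
Changed element was NOT the old max.
  New max = max(old_max, new_val) = max(39, -16) = 39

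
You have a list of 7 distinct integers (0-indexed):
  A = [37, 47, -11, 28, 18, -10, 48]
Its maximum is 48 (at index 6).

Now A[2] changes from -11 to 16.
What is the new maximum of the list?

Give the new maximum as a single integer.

Answer: 48

Derivation:
Old max = 48 (at index 6)
Change: A[2] -11 -> 16
Changed element was NOT the old max.
  New max = max(old_max, new_val) = max(48, 16) = 48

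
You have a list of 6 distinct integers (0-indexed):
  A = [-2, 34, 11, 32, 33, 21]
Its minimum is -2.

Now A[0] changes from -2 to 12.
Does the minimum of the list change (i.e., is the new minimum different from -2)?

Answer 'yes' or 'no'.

Old min = -2
Change: A[0] -2 -> 12
Changed element was the min; new min must be rechecked.
New min = 11; changed? yes

Answer: yes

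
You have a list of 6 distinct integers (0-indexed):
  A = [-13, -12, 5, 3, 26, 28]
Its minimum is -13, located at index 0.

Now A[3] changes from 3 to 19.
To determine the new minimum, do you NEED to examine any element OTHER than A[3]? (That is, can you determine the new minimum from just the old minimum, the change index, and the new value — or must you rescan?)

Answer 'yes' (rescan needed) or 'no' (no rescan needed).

Old min = -13 at index 0
Change at index 3: 3 -> 19
Index 3 was NOT the min. New min = min(-13, 19). No rescan of other elements needed.
Needs rescan: no

Answer: no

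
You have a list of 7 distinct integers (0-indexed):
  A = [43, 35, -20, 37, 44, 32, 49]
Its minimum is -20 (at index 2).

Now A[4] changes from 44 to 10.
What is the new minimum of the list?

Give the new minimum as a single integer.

Old min = -20 (at index 2)
Change: A[4] 44 -> 10
Changed element was NOT the old min.
  New min = min(old_min, new_val) = min(-20, 10) = -20

Answer: -20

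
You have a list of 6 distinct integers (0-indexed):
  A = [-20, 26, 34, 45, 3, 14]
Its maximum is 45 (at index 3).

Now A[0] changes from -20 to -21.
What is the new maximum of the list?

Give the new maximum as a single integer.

Old max = 45 (at index 3)
Change: A[0] -20 -> -21
Changed element was NOT the old max.
  New max = max(old_max, new_val) = max(45, -21) = 45

Answer: 45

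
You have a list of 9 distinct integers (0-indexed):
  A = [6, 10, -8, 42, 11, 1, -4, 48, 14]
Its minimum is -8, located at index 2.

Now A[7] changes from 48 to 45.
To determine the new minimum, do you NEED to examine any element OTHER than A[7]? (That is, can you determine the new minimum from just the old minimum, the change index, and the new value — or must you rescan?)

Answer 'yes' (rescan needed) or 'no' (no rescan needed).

Answer: no

Derivation:
Old min = -8 at index 2
Change at index 7: 48 -> 45
Index 7 was NOT the min. New min = min(-8, 45). No rescan of other elements needed.
Needs rescan: no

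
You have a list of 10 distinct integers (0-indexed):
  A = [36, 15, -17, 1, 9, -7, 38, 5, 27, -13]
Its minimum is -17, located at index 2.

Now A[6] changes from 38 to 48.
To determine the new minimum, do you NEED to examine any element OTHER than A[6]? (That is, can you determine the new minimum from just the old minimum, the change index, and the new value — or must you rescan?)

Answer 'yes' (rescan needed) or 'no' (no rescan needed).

Old min = -17 at index 2
Change at index 6: 38 -> 48
Index 6 was NOT the min. New min = min(-17, 48). No rescan of other elements needed.
Needs rescan: no

Answer: no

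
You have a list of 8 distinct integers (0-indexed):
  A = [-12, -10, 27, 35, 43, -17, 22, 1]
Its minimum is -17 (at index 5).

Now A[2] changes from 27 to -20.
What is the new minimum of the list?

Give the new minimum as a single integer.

Answer: -20

Derivation:
Old min = -17 (at index 5)
Change: A[2] 27 -> -20
Changed element was NOT the old min.
  New min = min(old_min, new_val) = min(-17, -20) = -20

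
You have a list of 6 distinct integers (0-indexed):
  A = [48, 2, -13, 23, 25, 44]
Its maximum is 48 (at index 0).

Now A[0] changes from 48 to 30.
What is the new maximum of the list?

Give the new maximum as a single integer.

Answer: 44

Derivation:
Old max = 48 (at index 0)
Change: A[0] 48 -> 30
Changed element WAS the max -> may need rescan.
  Max of remaining elements: 44
  New max = max(30, 44) = 44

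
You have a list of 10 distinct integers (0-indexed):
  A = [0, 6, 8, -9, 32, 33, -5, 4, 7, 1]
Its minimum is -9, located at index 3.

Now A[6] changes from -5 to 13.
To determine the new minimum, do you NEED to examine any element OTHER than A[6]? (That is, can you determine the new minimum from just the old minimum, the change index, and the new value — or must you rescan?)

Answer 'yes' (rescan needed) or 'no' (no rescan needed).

Old min = -9 at index 3
Change at index 6: -5 -> 13
Index 6 was NOT the min. New min = min(-9, 13). No rescan of other elements needed.
Needs rescan: no

Answer: no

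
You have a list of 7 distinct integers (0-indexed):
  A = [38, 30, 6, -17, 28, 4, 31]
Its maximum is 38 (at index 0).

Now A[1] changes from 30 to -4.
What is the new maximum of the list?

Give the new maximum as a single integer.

Answer: 38

Derivation:
Old max = 38 (at index 0)
Change: A[1] 30 -> -4
Changed element was NOT the old max.
  New max = max(old_max, new_val) = max(38, -4) = 38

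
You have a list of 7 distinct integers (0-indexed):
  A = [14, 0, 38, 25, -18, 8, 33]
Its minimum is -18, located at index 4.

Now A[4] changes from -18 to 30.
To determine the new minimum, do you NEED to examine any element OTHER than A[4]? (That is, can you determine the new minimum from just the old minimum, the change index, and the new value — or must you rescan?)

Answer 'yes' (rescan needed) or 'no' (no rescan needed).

Answer: yes

Derivation:
Old min = -18 at index 4
Change at index 4: -18 -> 30
Index 4 WAS the min and new value 30 > old min -18. Must rescan other elements to find the new min.
Needs rescan: yes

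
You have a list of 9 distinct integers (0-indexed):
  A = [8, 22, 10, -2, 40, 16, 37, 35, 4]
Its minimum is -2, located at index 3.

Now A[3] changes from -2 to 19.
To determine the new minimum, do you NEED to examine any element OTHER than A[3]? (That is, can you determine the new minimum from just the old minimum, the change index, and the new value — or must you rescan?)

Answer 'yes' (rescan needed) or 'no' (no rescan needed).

Old min = -2 at index 3
Change at index 3: -2 -> 19
Index 3 WAS the min and new value 19 > old min -2. Must rescan other elements to find the new min.
Needs rescan: yes

Answer: yes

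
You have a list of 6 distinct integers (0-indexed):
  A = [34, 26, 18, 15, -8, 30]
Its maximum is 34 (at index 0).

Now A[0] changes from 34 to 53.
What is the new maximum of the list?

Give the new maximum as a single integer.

Old max = 34 (at index 0)
Change: A[0] 34 -> 53
Changed element WAS the max -> may need rescan.
  Max of remaining elements: 30
  New max = max(53, 30) = 53

Answer: 53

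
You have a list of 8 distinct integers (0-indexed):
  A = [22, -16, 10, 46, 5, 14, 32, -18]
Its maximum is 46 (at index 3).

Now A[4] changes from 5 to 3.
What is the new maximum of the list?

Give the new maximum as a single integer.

Old max = 46 (at index 3)
Change: A[4] 5 -> 3
Changed element was NOT the old max.
  New max = max(old_max, new_val) = max(46, 3) = 46

Answer: 46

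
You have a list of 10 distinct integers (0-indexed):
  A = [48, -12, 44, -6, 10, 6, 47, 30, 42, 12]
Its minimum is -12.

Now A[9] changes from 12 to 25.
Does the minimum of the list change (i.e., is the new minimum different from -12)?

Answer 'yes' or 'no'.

Answer: no

Derivation:
Old min = -12
Change: A[9] 12 -> 25
Changed element was NOT the min; min changes only if 25 < -12.
New min = -12; changed? no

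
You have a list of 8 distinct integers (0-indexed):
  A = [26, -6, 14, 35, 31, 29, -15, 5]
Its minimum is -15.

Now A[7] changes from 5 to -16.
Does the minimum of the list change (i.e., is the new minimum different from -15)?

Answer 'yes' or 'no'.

Answer: yes

Derivation:
Old min = -15
Change: A[7] 5 -> -16
Changed element was NOT the min; min changes only if -16 < -15.
New min = -16; changed? yes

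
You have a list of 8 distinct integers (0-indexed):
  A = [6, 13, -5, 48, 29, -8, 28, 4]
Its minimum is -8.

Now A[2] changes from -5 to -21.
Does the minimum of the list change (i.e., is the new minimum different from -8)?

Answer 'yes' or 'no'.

Answer: yes

Derivation:
Old min = -8
Change: A[2] -5 -> -21
Changed element was NOT the min; min changes only if -21 < -8.
New min = -21; changed? yes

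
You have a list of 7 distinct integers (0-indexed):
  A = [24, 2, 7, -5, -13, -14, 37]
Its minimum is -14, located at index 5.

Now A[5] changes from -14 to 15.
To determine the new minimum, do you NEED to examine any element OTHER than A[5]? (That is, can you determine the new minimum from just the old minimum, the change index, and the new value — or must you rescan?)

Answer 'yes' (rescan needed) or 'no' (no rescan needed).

Answer: yes

Derivation:
Old min = -14 at index 5
Change at index 5: -14 -> 15
Index 5 WAS the min and new value 15 > old min -14. Must rescan other elements to find the new min.
Needs rescan: yes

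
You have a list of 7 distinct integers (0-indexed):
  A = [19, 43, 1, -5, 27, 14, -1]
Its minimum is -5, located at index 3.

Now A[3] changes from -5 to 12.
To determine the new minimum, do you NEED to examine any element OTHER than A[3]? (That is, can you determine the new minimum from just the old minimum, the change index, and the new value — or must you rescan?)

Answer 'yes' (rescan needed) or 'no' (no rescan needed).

Answer: yes

Derivation:
Old min = -5 at index 3
Change at index 3: -5 -> 12
Index 3 WAS the min and new value 12 > old min -5. Must rescan other elements to find the new min.
Needs rescan: yes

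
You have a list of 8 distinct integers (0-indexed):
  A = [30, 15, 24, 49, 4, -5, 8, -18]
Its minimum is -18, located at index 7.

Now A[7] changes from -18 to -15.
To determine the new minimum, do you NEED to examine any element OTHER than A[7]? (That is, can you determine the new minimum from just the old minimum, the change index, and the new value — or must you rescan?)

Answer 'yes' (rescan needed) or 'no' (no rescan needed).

Answer: yes

Derivation:
Old min = -18 at index 7
Change at index 7: -18 -> -15
Index 7 WAS the min and new value -15 > old min -18. Must rescan other elements to find the new min.
Needs rescan: yes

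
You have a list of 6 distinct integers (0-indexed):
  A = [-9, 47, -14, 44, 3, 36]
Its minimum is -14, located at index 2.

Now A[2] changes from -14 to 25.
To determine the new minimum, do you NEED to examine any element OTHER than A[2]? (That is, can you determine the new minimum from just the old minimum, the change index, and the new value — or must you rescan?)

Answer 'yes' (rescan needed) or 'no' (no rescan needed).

Old min = -14 at index 2
Change at index 2: -14 -> 25
Index 2 WAS the min and new value 25 > old min -14. Must rescan other elements to find the new min.
Needs rescan: yes

Answer: yes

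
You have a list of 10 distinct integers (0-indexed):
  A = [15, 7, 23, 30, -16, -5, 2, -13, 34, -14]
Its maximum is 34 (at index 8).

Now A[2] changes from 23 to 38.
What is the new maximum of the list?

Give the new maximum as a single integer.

Old max = 34 (at index 8)
Change: A[2] 23 -> 38
Changed element was NOT the old max.
  New max = max(old_max, new_val) = max(34, 38) = 38

Answer: 38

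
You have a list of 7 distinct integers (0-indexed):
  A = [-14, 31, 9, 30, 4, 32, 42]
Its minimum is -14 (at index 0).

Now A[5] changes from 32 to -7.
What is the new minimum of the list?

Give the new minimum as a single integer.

Old min = -14 (at index 0)
Change: A[5] 32 -> -7
Changed element was NOT the old min.
  New min = min(old_min, new_val) = min(-14, -7) = -14

Answer: -14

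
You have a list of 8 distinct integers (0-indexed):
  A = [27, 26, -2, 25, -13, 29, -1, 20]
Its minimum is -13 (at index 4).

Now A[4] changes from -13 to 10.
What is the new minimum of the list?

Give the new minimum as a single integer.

Answer: -2

Derivation:
Old min = -13 (at index 4)
Change: A[4] -13 -> 10
Changed element WAS the min. Need to check: is 10 still <= all others?
  Min of remaining elements: -2
  New min = min(10, -2) = -2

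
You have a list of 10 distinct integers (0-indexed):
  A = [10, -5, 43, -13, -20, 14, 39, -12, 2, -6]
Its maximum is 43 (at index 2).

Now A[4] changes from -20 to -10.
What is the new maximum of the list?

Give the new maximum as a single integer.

Answer: 43

Derivation:
Old max = 43 (at index 2)
Change: A[4] -20 -> -10
Changed element was NOT the old max.
  New max = max(old_max, new_val) = max(43, -10) = 43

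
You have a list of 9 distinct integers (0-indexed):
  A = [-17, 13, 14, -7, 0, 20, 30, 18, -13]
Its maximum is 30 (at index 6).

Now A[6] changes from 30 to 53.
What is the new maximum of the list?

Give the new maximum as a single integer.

Old max = 30 (at index 6)
Change: A[6] 30 -> 53
Changed element WAS the max -> may need rescan.
  Max of remaining elements: 20
  New max = max(53, 20) = 53

Answer: 53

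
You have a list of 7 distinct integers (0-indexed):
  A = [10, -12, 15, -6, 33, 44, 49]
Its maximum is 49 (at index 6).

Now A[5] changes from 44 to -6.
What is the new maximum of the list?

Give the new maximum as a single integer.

Old max = 49 (at index 6)
Change: A[5] 44 -> -6
Changed element was NOT the old max.
  New max = max(old_max, new_val) = max(49, -6) = 49

Answer: 49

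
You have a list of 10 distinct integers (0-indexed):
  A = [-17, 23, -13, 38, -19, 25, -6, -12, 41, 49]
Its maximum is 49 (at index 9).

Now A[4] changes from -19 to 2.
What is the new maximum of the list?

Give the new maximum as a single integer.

Old max = 49 (at index 9)
Change: A[4] -19 -> 2
Changed element was NOT the old max.
  New max = max(old_max, new_val) = max(49, 2) = 49

Answer: 49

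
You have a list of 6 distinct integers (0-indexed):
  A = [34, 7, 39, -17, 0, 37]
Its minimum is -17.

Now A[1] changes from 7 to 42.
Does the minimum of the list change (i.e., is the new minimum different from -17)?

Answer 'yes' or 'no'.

Answer: no

Derivation:
Old min = -17
Change: A[1] 7 -> 42
Changed element was NOT the min; min changes only if 42 < -17.
New min = -17; changed? no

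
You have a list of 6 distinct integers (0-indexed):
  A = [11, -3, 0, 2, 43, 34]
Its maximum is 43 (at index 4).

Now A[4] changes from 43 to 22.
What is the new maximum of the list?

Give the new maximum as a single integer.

Answer: 34

Derivation:
Old max = 43 (at index 4)
Change: A[4] 43 -> 22
Changed element WAS the max -> may need rescan.
  Max of remaining elements: 34
  New max = max(22, 34) = 34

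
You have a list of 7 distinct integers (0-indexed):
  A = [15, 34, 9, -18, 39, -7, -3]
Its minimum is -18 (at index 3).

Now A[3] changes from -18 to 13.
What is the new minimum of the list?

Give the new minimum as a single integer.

Answer: -7

Derivation:
Old min = -18 (at index 3)
Change: A[3] -18 -> 13
Changed element WAS the min. Need to check: is 13 still <= all others?
  Min of remaining elements: -7
  New min = min(13, -7) = -7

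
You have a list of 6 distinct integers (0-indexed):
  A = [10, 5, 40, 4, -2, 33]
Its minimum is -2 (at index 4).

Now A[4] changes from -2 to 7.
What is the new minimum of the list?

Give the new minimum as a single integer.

Old min = -2 (at index 4)
Change: A[4] -2 -> 7
Changed element WAS the min. Need to check: is 7 still <= all others?
  Min of remaining elements: 4
  New min = min(7, 4) = 4

Answer: 4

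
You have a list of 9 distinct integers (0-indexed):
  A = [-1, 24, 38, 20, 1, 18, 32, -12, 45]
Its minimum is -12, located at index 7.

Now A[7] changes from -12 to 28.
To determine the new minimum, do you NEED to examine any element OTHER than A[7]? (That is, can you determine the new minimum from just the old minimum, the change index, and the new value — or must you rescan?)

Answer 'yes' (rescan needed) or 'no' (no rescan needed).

Answer: yes

Derivation:
Old min = -12 at index 7
Change at index 7: -12 -> 28
Index 7 WAS the min and new value 28 > old min -12. Must rescan other elements to find the new min.
Needs rescan: yes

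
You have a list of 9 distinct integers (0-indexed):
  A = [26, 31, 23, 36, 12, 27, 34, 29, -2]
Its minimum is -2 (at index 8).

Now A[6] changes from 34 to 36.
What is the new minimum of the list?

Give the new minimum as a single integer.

Answer: -2

Derivation:
Old min = -2 (at index 8)
Change: A[6] 34 -> 36
Changed element was NOT the old min.
  New min = min(old_min, new_val) = min(-2, 36) = -2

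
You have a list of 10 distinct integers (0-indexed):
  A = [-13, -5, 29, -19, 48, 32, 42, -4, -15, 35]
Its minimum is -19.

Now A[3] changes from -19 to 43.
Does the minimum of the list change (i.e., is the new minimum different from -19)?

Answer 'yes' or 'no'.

Answer: yes

Derivation:
Old min = -19
Change: A[3] -19 -> 43
Changed element was the min; new min must be rechecked.
New min = -15; changed? yes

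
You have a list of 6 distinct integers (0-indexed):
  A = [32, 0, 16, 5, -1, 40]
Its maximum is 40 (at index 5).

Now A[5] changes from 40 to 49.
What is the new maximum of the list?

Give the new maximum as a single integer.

Old max = 40 (at index 5)
Change: A[5] 40 -> 49
Changed element WAS the max -> may need rescan.
  Max of remaining elements: 32
  New max = max(49, 32) = 49

Answer: 49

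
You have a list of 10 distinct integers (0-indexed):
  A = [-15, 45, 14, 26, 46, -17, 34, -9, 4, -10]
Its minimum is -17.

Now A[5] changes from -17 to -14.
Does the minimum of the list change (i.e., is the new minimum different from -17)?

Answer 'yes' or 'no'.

Answer: yes

Derivation:
Old min = -17
Change: A[5] -17 -> -14
Changed element was the min; new min must be rechecked.
New min = -15; changed? yes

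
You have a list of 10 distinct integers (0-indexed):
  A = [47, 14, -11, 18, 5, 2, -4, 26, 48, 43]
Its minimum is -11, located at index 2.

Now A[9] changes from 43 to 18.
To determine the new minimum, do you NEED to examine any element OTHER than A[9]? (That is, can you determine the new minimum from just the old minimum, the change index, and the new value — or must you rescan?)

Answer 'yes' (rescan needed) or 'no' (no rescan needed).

Old min = -11 at index 2
Change at index 9: 43 -> 18
Index 9 was NOT the min. New min = min(-11, 18). No rescan of other elements needed.
Needs rescan: no

Answer: no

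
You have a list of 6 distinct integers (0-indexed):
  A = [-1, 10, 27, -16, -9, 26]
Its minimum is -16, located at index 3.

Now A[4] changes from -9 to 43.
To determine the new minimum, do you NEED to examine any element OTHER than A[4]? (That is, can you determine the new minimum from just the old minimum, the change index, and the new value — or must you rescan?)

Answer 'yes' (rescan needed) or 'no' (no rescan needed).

Old min = -16 at index 3
Change at index 4: -9 -> 43
Index 4 was NOT the min. New min = min(-16, 43). No rescan of other elements needed.
Needs rescan: no

Answer: no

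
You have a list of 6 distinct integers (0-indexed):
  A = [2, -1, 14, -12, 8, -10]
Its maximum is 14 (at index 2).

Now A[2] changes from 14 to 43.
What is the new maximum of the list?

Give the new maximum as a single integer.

Old max = 14 (at index 2)
Change: A[2] 14 -> 43
Changed element WAS the max -> may need rescan.
  Max of remaining elements: 8
  New max = max(43, 8) = 43

Answer: 43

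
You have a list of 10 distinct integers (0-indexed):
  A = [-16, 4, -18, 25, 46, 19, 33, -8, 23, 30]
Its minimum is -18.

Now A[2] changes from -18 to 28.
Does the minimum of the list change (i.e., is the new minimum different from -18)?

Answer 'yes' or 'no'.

Answer: yes

Derivation:
Old min = -18
Change: A[2] -18 -> 28
Changed element was the min; new min must be rechecked.
New min = -16; changed? yes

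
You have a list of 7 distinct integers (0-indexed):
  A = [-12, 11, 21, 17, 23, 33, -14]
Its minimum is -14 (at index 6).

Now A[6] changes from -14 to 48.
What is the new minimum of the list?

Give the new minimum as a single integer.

Answer: -12

Derivation:
Old min = -14 (at index 6)
Change: A[6] -14 -> 48
Changed element WAS the min. Need to check: is 48 still <= all others?
  Min of remaining elements: -12
  New min = min(48, -12) = -12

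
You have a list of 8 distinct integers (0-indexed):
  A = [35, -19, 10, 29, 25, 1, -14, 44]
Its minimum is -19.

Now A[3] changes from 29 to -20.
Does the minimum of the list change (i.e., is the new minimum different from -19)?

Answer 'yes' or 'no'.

Old min = -19
Change: A[3] 29 -> -20
Changed element was NOT the min; min changes only if -20 < -19.
New min = -20; changed? yes

Answer: yes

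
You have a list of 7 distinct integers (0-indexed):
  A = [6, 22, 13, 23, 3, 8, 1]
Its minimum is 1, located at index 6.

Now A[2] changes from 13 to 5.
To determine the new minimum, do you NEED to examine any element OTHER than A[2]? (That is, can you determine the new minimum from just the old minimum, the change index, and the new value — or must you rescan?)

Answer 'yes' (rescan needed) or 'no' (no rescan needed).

Old min = 1 at index 6
Change at index 2: 13 -> 5
Index 2 was NOT the min. New min = min(1, 5). No rescan of other elements needed.
Needs rescan: no

Answer: no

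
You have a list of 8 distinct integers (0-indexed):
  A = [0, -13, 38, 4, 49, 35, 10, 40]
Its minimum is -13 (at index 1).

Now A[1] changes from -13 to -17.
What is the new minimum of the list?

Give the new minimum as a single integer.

Old min = -13 (at index 1)
Change: A[1] -13 -> -17
Changed element WAS the min. Need to check: is -17 still <= all others?
  Min of remaining elements: 0
  New min = min(-17, 0) = -17

Answer: -17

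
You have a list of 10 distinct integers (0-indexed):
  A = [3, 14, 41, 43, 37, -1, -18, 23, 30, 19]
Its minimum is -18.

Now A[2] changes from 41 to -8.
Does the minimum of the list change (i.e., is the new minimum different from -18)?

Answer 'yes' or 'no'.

Old min = -18
Change: A[2] 41 -> -8
Changed element was NOT the min; min changes only if -8 < -18.
New min = -18; changed? no

Answer: no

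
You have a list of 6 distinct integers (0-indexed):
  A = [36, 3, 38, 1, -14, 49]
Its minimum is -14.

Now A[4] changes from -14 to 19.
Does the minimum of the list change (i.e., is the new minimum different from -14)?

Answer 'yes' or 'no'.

Answer: yes

Derivation:
Old min = -14
Change: A[4] -14 -> 19
Changed element was the min; new min must be rechecked.
New min = 1; changed? yes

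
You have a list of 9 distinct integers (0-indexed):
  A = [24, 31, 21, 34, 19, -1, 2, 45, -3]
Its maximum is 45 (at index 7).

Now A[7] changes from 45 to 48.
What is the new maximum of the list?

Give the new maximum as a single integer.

Answer: 48

Derivation:
Old max = 45 (at index 7)
Change: A[7] 45 -> 48
Changed element WAS the max -> may need rescan.
  Max of remaining elements: 34
  New max = max(48, 34) = 48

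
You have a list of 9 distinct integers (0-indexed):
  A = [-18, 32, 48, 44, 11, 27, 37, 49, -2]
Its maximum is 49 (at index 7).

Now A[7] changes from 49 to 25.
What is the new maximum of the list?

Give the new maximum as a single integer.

Old max = 49 (at index 7)
Change: A[7] 49 -> 25
Changed element WAS the max -> may need rescan.
  Max of remaining elements: 48
  New max = max(25, 48) = 48

Answer: 48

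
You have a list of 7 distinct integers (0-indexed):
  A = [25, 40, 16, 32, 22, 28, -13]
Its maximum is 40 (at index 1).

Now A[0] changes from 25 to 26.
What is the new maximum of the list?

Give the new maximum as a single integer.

Answer: 40

Derivation:
Old max = 40 (at index 1)
Change: A[0] 25 -> 26
Changed element was NOT the old max.
  New max = max(old_max, new_val) = max(40, 26) = 40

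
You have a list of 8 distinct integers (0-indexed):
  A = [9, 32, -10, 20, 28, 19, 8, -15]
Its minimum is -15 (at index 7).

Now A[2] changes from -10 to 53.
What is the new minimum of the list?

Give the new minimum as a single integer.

Answer: -15

Derivation:
Old min = -15 (at index 7)
Change: A[2] -10 -> 53
Changed element was NOT the old min.
  New min = min(old_min, new_val) = min(-15, 53) = -15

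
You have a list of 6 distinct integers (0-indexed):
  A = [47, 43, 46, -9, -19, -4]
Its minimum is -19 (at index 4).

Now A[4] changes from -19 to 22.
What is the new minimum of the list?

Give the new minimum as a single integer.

Old min = -19 (at index 4)
Change: A[4] -19 -> 22
Changed element WAS the min. Need to check: is 22 still <= all others?
  Min of remaining elements: -9
  New min = min(22, -9) = -9

Answer: -9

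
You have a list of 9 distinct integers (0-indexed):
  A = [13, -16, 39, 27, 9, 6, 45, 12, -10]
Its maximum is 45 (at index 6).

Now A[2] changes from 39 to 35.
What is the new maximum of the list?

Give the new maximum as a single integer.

Answer: 45

Derivation:
Old max = 45 (at index 6)
Change: A[2] 39 -> 35
Changed element was NOT the old max.
  New max = max(old_max, new_val) = max(45, 35) = 45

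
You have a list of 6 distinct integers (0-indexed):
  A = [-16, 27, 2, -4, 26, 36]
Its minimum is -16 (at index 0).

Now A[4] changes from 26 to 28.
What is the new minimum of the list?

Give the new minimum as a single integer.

Answer: -16

Derivation:
Old min = -16 (at index 0)
Change: A[4] 26 -> 28
Changed element was NOT the old min.
  New min = min(old_min, new_val) = min(-16, 28) = -16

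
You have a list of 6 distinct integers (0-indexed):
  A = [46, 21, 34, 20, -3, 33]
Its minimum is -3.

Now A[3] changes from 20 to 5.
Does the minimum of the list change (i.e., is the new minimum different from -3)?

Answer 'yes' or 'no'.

Old min = -3
Change: A[3] 20 -> 5
Changed element was NOT the min; min changes only if 5 < -3.
New min = -3; changed? no

Answer: no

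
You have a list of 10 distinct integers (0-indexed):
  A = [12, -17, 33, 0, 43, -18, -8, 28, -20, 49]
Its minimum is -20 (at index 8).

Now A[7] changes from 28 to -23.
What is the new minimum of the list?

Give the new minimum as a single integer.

Answer: -23

Derivation:
Old min = -20 (at index 8)
Change: A[7] 28 -> -23
Changed element was NOT the old min.
  New min = min(old_min, new_val) = min(-20, -23) = -23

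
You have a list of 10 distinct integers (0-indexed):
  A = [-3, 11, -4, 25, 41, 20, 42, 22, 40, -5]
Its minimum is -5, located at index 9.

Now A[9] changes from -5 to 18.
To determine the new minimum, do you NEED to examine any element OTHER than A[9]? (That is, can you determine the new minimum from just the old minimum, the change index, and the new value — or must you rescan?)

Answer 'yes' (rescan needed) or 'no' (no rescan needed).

Old min = -5 at index 9
Change at index 9: -5 -> 18
Index 9 WAS the min and new value 18 > old min -5. Must rescan other elements to find the new min.
Needs rescan: yes

Answer: yes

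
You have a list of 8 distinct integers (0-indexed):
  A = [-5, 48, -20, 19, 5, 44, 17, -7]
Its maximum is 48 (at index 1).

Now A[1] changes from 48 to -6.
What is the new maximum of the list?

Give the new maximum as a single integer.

Old max = 48 (at index 1)
Change: A[1] 48 -> -6
Changed element WAS the max -> may need rescan.
  Max of remaining elements: 44
  New max = max(-6, 44) = 44

Answer: 44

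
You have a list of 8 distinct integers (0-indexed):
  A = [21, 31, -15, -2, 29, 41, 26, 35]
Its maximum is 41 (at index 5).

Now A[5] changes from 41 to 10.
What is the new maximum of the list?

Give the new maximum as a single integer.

Old max = 41 (at index 5)
Change: A[5] 41 -> 10
Changed element WAS the max -> may need rescan.
  Max of remaining elements: 35
  New max = max(10, 35) = 35

Answer: 35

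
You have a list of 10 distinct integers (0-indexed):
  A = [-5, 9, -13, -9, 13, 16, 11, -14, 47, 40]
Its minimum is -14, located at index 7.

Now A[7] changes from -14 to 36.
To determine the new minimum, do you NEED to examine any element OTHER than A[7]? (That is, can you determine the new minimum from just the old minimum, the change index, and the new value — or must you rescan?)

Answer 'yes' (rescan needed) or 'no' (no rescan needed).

Answer: yes

Derivation:
Old min = -14 at index 7
Change at index 7: -14 -> 36
Index 7 WAS the min and new value 36 > old min -14. Must rescan other elements to find the new min.
Needs rescan: yes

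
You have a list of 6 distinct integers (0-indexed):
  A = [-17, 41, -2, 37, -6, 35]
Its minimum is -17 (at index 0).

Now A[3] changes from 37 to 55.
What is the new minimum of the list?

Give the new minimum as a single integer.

Old min = -17 (at index 0)
Change: A[3] 37 -> 55
Changed element was NOT the old min.
  New min = min(old_min, new_val) = min(-17, 55) = -17

Answer: -17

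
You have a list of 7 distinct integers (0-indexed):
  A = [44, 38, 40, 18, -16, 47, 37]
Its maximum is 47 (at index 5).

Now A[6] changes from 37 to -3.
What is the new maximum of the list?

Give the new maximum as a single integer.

Old max = 47 (at index 5)
Change: A[6] 37 -> -3
Changed element was NOT the old max.
  New max = max(old_max, new_val) = max(47, -3) = 47

Answer: 47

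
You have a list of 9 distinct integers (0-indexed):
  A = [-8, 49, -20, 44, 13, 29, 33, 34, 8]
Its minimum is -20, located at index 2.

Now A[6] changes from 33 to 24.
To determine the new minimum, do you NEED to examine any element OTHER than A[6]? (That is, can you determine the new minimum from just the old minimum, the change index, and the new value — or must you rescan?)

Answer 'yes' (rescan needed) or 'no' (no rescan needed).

Answer: no

Derivation:
Old min = -20 at index 2
Change at index 6: 33 -> 24
Index 6 was NOT the min. New min = min(-20, 24). No rescan of other elements needed.
Needs rescan: no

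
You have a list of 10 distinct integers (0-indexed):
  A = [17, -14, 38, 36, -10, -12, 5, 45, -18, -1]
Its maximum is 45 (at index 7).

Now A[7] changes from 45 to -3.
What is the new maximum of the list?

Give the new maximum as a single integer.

Answer: 38

Derivation:
Old max = 45 (at index 7)
Change: A[7] 45 -> -3
Changed element WAS the max -> may need rescan.
  Max of remaining elements: 38
  New max = max(-3, 38) = 38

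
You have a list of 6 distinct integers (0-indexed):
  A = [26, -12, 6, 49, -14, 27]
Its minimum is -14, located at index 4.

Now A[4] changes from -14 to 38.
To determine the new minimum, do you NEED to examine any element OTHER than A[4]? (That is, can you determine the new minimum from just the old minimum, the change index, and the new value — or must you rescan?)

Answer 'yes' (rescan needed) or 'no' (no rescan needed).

Old min = -14 at index 4
Change at index 4: -14 -> 38
Index 4 WAS the min and new value 38 > old min -14. Must rescan other elements to find the new min.
Needs rescan: yes

Answer: yes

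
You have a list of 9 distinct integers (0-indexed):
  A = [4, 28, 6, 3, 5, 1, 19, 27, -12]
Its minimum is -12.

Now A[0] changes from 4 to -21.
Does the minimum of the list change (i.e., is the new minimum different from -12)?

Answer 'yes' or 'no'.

Old min = -12
Change: A[0] 4 -> -21
Changed element was NOT the min; min changes only if -21 < -12.
New min = -21; changed? yes

Answer: yes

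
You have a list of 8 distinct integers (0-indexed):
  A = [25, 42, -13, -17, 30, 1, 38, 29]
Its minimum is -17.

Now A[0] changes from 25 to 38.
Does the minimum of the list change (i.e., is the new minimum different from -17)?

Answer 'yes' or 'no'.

Old min = -17
Change: A[0] 25 -> 38
Changed element was NOT the min; min changes only if 38 < -17.
New min = -17; changed? no

Answer: no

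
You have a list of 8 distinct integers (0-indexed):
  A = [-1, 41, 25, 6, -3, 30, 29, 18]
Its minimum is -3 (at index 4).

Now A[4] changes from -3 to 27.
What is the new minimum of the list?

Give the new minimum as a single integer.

Answer: -1

Derivation:
Old min = -3 (at index 4)
Change: A[4] -3 -> 27
Changed element WAS the min. Need to check: is 27 still <= all others?
  Min of remaining elements: -1
  New min = min(27, -1) = -1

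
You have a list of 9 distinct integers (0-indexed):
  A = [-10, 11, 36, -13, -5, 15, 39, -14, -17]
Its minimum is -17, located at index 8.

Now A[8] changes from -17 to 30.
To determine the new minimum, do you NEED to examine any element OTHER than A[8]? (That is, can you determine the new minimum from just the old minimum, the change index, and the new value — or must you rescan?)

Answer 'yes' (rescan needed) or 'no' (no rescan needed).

Old min = -17 at index 8
Change at index 8: -17 -> 30
Index 8 WAS the min and new value 30 > old min -17. Must rescan other elements to find the new min.
Needs rescan: yes

Answer: yes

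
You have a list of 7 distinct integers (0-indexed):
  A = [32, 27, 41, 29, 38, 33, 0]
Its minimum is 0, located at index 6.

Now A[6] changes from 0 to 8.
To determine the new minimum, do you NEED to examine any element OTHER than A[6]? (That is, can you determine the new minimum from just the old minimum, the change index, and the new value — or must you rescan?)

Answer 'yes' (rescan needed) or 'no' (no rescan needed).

Answer: yes

Derivation:
Old min = 0 at index 6
Change at index 6: 0 -> 8
Index 6 WAS the min and new value 8 > old min 0. Must rescan other elements to find the new min.
Needs rescan: yes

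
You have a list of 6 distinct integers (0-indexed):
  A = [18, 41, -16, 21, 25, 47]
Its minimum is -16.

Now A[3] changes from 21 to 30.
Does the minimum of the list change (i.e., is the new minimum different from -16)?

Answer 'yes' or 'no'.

Old min = -16
Change: A[3] 21 -> 30
Changed element was NOT the min; min changes only if 30 < -16.
New min = -16; changed? no

Answer: no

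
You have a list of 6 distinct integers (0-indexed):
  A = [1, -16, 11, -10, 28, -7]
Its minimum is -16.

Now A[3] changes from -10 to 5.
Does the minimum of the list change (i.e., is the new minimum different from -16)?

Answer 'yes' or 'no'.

Answer: no

Derivation:
Old min = -16
Change: A[3] -10 -> 5
Changed element was NOT the min; min changes only if 5 < -16.
New min = -16; changed? no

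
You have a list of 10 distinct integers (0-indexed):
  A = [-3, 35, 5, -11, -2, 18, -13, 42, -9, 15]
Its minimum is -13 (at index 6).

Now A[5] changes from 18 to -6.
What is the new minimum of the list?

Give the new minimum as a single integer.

Answer: -13

Derivation:
Old min = -13 (at index 6)
Change: A[5] 18 -> -6
Changed element was NOT the old min.
  New min = min(old_min, new_val) = min(-13, -6) = -13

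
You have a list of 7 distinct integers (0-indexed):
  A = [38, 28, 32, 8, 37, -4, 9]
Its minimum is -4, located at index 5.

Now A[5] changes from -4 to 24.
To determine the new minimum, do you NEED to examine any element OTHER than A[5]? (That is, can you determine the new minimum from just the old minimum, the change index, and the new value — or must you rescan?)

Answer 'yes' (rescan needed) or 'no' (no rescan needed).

Answer: yes

Derivation:
Old min = -4 at index 5
Change at index 5: -4 -> 24
Index 5 WAS the min and new value 24 > old min -4. Must rescan other elements to find the new min.
Needs rescan: yes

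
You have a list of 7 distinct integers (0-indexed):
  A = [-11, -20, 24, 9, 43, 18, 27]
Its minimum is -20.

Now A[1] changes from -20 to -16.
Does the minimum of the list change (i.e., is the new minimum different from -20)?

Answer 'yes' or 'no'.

Old min = -20
Change: A[1] -20 -> -16
Changed element was the min; new min must be rechecked.
New min = -16; changed? yes

Answer: yes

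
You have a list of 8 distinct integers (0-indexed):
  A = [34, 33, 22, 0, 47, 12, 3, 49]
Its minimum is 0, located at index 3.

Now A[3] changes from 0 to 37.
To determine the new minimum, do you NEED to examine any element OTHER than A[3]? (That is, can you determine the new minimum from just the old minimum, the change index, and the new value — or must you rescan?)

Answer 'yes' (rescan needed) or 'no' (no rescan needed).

Answer: yes

Derivation:
Old min = 0 at index 3
Change at index 3: 0 -> 37
Index 3 WAS the min and new value 37 > old min 0. Must rescan other elements to find the new min.
Needs rescan: yes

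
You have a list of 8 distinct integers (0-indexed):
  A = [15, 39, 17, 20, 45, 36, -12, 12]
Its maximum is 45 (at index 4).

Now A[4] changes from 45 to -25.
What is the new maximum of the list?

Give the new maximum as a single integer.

Answer: 39

Derivation:
Old max = 45 (at index 4)
Change: A[4] 45 -> -25
Changed element WAS the max -> may need rescan.
  Max of remaining elements: 39
  New max = max(-25, 39) = 39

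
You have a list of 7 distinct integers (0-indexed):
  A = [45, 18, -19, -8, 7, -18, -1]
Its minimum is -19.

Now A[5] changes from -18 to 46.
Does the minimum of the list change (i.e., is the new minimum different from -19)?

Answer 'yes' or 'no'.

Old min = -19
Change: A[5] -18 -> 46
Changed element was NOT the min; min changes only if 46 < -19.
New min = -19; changed? no

Answer: no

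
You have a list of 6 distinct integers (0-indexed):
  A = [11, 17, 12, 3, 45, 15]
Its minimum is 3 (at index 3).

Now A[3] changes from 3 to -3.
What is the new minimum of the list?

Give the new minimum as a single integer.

Answer: -3

Derivation:
Old min = 3 (at index 3)
Change: A[3] 3 -> -3
Changed element WAS the min. Need to check: is -3 still <= all others?
  Min of remaining elements: 11
  New min = min(-3, 11) = -3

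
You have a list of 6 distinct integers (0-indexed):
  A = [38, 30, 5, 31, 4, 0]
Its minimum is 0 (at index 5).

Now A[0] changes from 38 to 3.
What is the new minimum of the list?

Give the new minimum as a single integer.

Answer: 0

Derivation:
Old min = 0 (at index 5)
Change: A[0] 38 -> 3
Changed element was NOT the old min.
  New min = min(old_min, new_val) = min(0, 3) = 0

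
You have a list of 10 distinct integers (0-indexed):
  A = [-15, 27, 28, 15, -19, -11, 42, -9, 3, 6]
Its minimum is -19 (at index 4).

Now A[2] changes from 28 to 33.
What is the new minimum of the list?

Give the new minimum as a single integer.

Answer: -19

Derivation:
Old min = -19 (at index 4)
Change: A[2] 28 -> 33
Changed element was NOT the old min.
  New min = min(old_min, new_val) = min(-19, 33) = -19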